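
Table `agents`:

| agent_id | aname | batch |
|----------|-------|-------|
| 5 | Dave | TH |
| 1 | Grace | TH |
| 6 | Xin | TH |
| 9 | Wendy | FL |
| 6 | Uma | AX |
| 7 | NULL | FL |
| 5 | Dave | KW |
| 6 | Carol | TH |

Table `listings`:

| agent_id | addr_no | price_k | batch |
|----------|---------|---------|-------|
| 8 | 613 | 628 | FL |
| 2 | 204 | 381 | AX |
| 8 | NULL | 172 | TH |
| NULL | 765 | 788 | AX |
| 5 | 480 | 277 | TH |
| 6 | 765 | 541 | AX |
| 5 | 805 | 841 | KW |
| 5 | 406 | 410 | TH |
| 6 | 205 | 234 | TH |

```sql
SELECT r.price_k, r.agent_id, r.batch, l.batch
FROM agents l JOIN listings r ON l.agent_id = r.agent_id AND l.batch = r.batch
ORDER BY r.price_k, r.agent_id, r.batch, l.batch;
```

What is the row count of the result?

6

INNER JOIN keeps only pairs where the ON condition holds.
Matching on l.agent_id = r.agent_id AND l.batch = r.batch. A NULL in a compared column never satisfies the condition.
- l (agent_id=5, batch=TH) pairs with 2 row(s) of r.
- l (agent_id=1, batch=TH) has no partner → excluded.
- l (agent_id=6, batch=TH) pairs with 1 row(s) of r.
- l (agent_id=9, batch=FL) has no partner → excluded.
- l (agent_id=6, batch=AX) pairs with 1 row(s) of r.
- l (agent_id=7, batch=FL) has no partner → excluded.
- l (agent_id=5, batch=KW) pairs with 1 row(s) of r.
- l (agent_id=6, batch=TH) pairs with 1 row(s) of r.
Total: 6 rows.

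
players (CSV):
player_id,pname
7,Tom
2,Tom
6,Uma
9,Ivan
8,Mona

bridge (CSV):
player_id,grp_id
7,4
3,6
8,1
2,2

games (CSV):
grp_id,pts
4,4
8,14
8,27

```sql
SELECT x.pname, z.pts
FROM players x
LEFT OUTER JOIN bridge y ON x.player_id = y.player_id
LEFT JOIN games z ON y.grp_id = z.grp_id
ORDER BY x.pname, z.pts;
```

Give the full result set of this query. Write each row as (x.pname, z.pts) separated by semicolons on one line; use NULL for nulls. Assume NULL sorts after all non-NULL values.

Evaluate left to right. First `players x LEFT JOIN bridge y` on player_id: 5 row(s).
Then LEFT JOIN `games z` on grp_id: each of those 5 rows is kept; rows whose y.grp_id has no match in z get NULL for z's columns.

(Ivan, NULL); (Mona, NULL); (Tom, 4); (Tom, NULL); (Uma, NULL)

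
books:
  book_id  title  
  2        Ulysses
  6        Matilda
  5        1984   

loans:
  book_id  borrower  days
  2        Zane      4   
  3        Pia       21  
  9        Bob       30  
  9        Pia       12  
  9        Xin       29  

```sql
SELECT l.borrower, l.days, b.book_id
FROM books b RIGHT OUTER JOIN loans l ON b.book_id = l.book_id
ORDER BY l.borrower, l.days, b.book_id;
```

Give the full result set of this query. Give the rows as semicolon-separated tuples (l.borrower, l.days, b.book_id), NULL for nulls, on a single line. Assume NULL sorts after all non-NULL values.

(Bob, 30, NULL); (Pia, 12, NULL); (Pia, 21, NULL); (Xin, 29, NULL); (Zane, 4, 2)

RIGHT JOIN keeps every row from `loans`; unmatched rows get NULL for `books`'s columns.
Matching on b.book_id = l.book_id.
- b row (book_id=2): matches 1 l row(s) → 1 output row(s).
- b row (book_id=6): no match.
- b row (book_id=5): no match.
- plus 4 unmatched l row(s), each kept with NULL b columns.
After projecting and ordering:
l.borrower | l.days | b.book_id
Bob | 30 | NULL
Pia | 12 | NULL
Pia | 21 | NULL
Xin | 29 | NULL
Zane | 4 | 2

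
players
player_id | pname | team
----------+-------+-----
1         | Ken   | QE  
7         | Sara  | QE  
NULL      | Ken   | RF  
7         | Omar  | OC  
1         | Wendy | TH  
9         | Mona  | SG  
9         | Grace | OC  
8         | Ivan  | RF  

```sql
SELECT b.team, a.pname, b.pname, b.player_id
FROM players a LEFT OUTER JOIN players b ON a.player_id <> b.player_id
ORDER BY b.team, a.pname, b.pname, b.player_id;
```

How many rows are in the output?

37

LEFT JOIN keeps every row from `players a`; unmatched rows get NULL for `players b`'s columns.
Matching on a.player_id <> b.player_id. A NULL in a compared column never satisfies the condition.
- a row (player_id=1): matches 5 b row(s) → 5 output row(s).
- a row (player_id=7): matches 5 b row(s) → 5 output row(s).
- a row (player_id=NULL): no match → kept, b columns NULL.
- a row (player_id=7): matches 5 b row(s) → 5 output row(s).
- a row (player_id=1): matches 5 b row(s) → 5 output row(s).
- a row (player_id=9): matches 5 b row(s) → 5 output row(s).
- a row (player_id=9): matches 5 b row(s) → 5 output row(s).
- a row (player_id=8): matches 6 b row(s) → 6 output row(s).
Total: 36 matched + 1 padded = 37 rows.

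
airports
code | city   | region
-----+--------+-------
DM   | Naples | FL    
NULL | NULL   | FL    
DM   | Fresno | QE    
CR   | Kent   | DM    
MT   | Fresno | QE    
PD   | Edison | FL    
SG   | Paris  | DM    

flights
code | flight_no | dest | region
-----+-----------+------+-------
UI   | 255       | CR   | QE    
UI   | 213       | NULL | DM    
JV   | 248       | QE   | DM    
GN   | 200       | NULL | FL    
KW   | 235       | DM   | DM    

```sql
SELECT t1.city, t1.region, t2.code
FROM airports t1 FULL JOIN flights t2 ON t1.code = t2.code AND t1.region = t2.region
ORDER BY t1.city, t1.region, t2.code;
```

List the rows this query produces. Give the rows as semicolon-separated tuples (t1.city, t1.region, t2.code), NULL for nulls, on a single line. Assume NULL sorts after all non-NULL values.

(Edison, FL, NULL); (Fresno, QE, NULL); (Fresno, QE, NULL); (Kent, DM, NULL); (Naples, FL, NULL); (Paris, DM, NULL); (NULL, FL, NULL); (NULL, NULL, GN); (NULL, NULL, JV); (NULL, NULL, KW); (NULL, NULL, UI); (NULL, NULL, UI)

FULL OUTER JOIN keeps every row from both sides; unmatched rows get NULL for the other side's columns.
Matching on t1.code = t2.code AND t1.region = t2.region. A NULL in a compared column never satisfies the condition.
- t1 row (code=DM, region=FL): no match → kept, t2 columns NULL.
- t1 row (code=NULL, region=FL): no match → kept, t2 columns NULL.
- t1 row (code=DM, region=QE): no match → kept, t2 columns NULL.
- t1 row (code=CR, region=DM): no match → kept, t2 columns NULL.
- t1 row (code=MT, region=QE): no match → kept, t2 columns NULL.
- t1 row (code=PD, region=FL): no match → kept, t2 columns NULL.
- t1 row (code=SG, region=DM): no match → kept, t2 columns NULL.
- plus 5 unmatched t2 row(s), each kept with NULL t1 columns.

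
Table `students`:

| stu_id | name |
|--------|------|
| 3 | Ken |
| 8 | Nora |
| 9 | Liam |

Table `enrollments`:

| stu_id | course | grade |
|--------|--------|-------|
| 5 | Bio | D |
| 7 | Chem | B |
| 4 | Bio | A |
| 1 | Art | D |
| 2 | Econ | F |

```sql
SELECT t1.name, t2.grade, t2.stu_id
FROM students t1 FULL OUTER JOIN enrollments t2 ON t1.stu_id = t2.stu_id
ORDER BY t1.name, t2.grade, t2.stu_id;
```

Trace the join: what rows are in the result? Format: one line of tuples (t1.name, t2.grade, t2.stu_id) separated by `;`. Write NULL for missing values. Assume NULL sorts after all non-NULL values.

(Ken, NULL, NULL); (Liam, NULL, NULL); (Nora, NULL, NULL); (NULL, A, 4); (NULL, B, 7); (NULL, D, 1); (NULL, D, 5); (NULL, F, 2)

FULL OUTER JOIN keeps every row from both sides; unmatched rows get NULL for the other side's columns.
Matching on t1.stu_id = t2.stu_id.
- t1 (stu_id=3) has no partner → padded with NULL.
- t1 (stu_id=8) has no partner → padded with NULL.
- t1 (stu_id=9) has no partner → padded with NULL.
- plus 5 unmatched t2 row(s), each kept with NULL t1 columns.
After projecting and ordering:
t1.name | t2.grade | t2.stu_id
Ken | NULL | NULL
Liam | NULL | NULL
Nora | NULL | NULL
NULL | A | 4
NULL | B | 7
NULL | D | 1
NULL | D | 5
NULL | F | 2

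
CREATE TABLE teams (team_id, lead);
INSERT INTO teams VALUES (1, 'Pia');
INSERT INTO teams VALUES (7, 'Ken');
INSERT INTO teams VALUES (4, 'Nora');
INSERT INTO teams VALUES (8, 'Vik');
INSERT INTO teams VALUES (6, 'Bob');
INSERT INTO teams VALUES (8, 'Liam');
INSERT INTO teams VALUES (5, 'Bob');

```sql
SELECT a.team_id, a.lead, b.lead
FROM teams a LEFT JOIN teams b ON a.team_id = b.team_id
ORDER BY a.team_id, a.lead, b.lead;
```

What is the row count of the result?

9

LEFT JOIN keeps every row from `teams a`; unmatched rows get NULL for `teams b`'s columns.
Matching on a.team_id = b.team_id.
Matched pairs: 9; unmatched a rows kept: 0.
Total: 9 rows.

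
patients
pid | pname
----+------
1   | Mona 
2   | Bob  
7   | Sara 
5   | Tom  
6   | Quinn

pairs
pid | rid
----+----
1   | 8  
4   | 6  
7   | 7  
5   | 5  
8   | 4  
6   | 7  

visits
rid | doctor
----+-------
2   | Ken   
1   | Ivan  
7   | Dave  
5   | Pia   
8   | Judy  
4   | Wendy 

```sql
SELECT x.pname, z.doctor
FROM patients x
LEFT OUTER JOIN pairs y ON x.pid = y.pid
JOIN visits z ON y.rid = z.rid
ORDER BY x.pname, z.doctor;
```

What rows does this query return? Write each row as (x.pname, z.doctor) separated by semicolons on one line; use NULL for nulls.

Evaluate left to right. First `patients x LEFT JOIN pairs y` on pid: 5 row(s).
Then INNER JOIN `visits z` on rid: keep only rows whose y.rid appears in z.

(Mona, Judy); (Quinn, Dave); (Sara, Dave); (Tom, Pia)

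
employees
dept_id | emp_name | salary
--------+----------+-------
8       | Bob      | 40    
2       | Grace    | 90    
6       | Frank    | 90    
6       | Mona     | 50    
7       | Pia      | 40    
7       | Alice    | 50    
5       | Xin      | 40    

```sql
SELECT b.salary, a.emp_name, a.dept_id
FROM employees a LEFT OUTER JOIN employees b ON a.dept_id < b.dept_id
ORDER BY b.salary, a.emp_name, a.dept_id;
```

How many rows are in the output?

LEFT JOIN keeps every row from `employees a`; unmatched rows get NULL for `employees b`'s columns.
Matching on a.dept_id < b.dept_id.
- dept_id=8: no b row matches, row kept with b columns NULL.
- dept_id=2: 6 matching b row(s), so 6 row(s) emitted.
- dept_id=6: 3 matching b row(s), so 3 row(s) emitted.
- dept_id=6: 3 matching b row(s), so 3 row(s) emitted.
- dept_id=7: 1 matching b row(s), so 1 row(s) emitted.
- dept_id=7: 1 matching b row(s), so 1 row(s) emitted.
- dept_id=5: 5 matching b row(s), so 5 row(s) emitted.
Total: 19 matched + 1 padded = 20 rows.

20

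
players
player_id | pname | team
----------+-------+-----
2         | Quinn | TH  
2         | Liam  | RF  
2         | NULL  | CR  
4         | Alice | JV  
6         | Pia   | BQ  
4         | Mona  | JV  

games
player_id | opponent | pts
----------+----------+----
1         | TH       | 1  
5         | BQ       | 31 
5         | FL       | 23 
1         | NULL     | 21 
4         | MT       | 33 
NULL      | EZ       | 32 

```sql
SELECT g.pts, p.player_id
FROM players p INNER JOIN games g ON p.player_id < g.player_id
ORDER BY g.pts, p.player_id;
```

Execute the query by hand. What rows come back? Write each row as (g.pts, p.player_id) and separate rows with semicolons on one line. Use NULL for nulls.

INNER JOIN keeps only pairs where the ON condition holds.
Matching on p.player_id < g.player_id. A NULL in a compared column never satisfies the condition.
Matched pairs: 13.

(23, 2); (23, 2); (23, 2); (23, 4); (23, 4); (31, 2); (31, 2); (31, 2); (31, 4); (31, 4); (33, 2); (33, 2); (33, 2)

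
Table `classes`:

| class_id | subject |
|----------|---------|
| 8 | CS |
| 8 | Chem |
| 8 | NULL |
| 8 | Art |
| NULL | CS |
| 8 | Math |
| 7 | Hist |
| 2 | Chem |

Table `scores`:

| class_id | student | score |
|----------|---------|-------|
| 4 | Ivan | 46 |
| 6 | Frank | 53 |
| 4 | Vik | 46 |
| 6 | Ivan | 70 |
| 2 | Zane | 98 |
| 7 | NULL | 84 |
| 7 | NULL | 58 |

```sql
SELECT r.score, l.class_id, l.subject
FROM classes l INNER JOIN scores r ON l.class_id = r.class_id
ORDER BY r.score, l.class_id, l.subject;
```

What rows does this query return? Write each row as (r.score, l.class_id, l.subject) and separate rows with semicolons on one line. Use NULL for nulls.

INNER JOIN keeps only pairs where the ON condition holds.
Matching on l.class_id = r.class_id. A NULL in a compared column never satisfies the condition.
Matched pairs: 3.

(58, 7, Hist); (84, 7, Hist); (98, 2, Chem)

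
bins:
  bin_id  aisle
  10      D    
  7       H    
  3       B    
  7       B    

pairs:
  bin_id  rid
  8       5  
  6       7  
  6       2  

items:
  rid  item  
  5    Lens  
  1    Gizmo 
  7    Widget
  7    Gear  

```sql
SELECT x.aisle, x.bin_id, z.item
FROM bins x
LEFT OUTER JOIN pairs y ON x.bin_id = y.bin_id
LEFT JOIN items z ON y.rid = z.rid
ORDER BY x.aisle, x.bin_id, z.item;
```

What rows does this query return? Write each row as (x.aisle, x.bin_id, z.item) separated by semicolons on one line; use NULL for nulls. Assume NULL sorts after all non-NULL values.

Evaluate left to right. First `bins x LEFT JOIN pairs y` on bin_id: 4 row(s).
Then LEFT JOIN `items z` on rid: each of those 4 rows is kept; rows whose y.rid has no match in z get NULL for z's columns.

(B, 3, NULL); (B, 7, NULL); (D, 10, NULL); (H, 7, NULL)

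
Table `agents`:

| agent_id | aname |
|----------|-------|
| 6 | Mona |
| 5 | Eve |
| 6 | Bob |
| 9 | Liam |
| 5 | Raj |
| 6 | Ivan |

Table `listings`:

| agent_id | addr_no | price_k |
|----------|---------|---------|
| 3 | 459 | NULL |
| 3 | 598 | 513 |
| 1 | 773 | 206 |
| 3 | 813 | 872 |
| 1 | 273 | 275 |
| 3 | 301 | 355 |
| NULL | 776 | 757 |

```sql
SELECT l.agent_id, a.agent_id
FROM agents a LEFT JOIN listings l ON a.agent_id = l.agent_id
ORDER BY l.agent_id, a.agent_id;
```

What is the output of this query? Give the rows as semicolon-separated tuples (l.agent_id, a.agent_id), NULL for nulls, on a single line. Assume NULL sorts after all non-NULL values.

LEFT JOIN keeps every row from `agents`; unmatched rows get NULL for `listings`'s columns.
Matching on a.agent_id = l.agent_id. A NULL in a compared column never satisfies the condition.
- a row (agent_id=6): no match → kept, l columns NULL.
- a row (agent_id=5): no match → kept, l columns NULL.
- a row (agent_id=6): no match → kept, l columns NULL.
- a row (agent_id=9): no match → kept, l columns NULL.
- a row (agent_id=5): no match → kept, l columns NULL.
- a row (agent_id=6): no match → kept, l columns NULL.
After projecting and ordering:
l.agent_id | a.agent_id
NULL | 5
NULL | 5
NULL | 6
NULL | 6
NULL | 6
NULL | 9

(NULL, 5); (NULL, 5); (NULL, 6); (NULL, 6); (NULL, 6); (NULL, 9)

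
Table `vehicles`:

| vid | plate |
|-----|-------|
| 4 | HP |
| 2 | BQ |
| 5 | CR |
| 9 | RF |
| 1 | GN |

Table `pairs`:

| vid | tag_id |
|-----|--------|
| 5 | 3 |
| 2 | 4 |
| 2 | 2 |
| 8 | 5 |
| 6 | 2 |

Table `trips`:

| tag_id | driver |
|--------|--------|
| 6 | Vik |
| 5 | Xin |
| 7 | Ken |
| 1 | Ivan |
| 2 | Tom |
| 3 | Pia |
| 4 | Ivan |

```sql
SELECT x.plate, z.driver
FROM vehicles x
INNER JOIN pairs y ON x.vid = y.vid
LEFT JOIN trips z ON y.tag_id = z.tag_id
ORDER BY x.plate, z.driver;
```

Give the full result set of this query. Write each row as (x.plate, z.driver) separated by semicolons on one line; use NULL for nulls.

(BQ, Ivan); (BQ, Tom); (CR, Pia)

Joins associate left-to-right: vehicles INNER JOIN pairs on vid gives 3 intermediate row(s).
Then LEFT JOIN `trips z` on tag_id: each of those 3 rows is kept; rows whose y.tag_id has no match in z get NULL for z's columns.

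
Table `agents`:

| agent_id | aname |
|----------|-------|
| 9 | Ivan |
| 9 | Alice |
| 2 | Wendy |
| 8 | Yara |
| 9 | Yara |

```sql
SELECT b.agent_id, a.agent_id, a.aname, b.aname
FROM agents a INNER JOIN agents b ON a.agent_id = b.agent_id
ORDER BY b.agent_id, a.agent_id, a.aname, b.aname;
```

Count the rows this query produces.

INNER JOIN keeps only pairs where the ON condition holds.
Matching on a.agent_id = b.agent_id.
- agent_id=9: 3 matching b row(s), so 3 row(s) emitted.
- agent_id=9: 3 matching b row(s), so 3 row(s) emitted.
- agent_id=2: 1 matching b row(s), so 1 row(s) emitted.
- agent_id=8: 1 matching b row(s), so 1 row(s) emitted.
- agent_id=9: 3 matching b row(s), so 3 row(s) emitted.
Total: 11 rows.

11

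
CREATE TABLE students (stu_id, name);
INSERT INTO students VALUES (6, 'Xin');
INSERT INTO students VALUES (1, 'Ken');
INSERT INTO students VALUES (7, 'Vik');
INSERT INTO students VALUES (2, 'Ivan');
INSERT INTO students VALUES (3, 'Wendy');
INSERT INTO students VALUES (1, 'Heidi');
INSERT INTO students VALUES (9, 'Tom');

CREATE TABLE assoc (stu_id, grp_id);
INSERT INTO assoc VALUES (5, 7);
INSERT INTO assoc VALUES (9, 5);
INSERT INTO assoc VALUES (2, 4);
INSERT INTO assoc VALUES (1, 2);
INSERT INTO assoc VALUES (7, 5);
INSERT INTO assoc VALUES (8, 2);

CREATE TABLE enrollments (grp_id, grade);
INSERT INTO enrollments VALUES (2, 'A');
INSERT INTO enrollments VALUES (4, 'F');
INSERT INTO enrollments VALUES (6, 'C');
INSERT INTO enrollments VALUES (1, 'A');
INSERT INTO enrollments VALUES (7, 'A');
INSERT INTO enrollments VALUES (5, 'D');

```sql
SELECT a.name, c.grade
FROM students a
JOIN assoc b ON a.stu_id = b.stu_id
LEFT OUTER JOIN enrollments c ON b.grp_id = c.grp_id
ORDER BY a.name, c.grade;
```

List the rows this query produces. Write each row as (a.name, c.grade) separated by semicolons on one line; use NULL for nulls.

(Heidi, A); (Ivan, F); (Ken, A); (Tom, D); (Vik, D)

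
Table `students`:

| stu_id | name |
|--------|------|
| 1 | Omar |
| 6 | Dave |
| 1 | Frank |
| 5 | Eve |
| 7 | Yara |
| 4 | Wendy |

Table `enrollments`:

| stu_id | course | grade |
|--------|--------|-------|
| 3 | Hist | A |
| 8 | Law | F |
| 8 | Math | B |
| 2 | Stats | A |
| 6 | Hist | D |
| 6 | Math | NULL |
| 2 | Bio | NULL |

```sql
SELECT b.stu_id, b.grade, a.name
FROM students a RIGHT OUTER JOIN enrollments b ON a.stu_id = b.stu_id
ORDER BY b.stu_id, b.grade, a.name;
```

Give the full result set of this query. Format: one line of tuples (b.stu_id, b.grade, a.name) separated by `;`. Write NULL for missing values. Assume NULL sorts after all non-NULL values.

RIGHT JOIN keeps every row from `enrollments`; unmatched rows get NULL for `students`'s columns.
Matching on a.stu_id = b.stu_id.
Matched pairs: 2; unmatched b rows kept: 5.

(2, A, NULL); (2, NULL, NULL); (3, A, NULL); (6, D, Dave); (6, NULL, Dave); (8, B, NULL); (8, F, NULL)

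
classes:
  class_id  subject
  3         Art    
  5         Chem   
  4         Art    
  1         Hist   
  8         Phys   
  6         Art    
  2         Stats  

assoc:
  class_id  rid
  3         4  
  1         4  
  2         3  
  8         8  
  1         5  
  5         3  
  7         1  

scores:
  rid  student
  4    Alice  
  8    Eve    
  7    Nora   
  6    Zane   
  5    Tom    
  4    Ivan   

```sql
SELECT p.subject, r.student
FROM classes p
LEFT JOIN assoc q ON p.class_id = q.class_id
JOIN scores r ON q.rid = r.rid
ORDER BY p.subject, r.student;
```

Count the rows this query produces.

Joins associate left-to-right: classes LEFT JOIN assoc on class_id gives 8 intermediate row(s).
Then INNER JOIN `scores r` on rid: keep only rows whose q.rid appears in r.
Result: 6 row(s).

6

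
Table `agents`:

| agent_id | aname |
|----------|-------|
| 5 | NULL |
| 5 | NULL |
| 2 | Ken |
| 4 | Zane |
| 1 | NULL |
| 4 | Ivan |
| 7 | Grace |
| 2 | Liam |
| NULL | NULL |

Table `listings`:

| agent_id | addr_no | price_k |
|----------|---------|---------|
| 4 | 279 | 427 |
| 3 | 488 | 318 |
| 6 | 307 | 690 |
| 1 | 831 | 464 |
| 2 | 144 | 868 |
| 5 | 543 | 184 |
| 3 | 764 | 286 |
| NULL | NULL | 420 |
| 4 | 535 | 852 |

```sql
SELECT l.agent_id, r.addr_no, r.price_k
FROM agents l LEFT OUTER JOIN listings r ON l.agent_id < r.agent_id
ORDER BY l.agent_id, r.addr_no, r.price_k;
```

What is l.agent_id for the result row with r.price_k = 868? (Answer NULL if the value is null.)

LEFT JOIN keeps every row from `agents`; unmatched rows get NULL for `listings`'s columns.
Matching on l.agent_id < r.agent_id. A NULL in a compared column never satisfies the condition.
Matched pairs: 25; unmatched l rows kept: 2.

1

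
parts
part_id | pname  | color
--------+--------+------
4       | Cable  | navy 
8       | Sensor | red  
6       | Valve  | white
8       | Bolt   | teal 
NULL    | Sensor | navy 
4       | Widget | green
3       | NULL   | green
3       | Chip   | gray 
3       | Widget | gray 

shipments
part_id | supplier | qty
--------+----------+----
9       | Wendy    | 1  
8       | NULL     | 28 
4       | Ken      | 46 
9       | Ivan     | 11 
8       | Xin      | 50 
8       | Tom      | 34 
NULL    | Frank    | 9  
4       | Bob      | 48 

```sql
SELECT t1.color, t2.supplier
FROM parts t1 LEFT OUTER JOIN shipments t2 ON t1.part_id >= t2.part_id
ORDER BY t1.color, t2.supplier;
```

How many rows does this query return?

LEFT JOIN keeps every row from `parts`; unmatched rows get NULL for `shipments`'s columns.
Matching on t1.part_id >= t2.part_id. A NULL in a compared column never satisfies the condition.
Matched pairs: 16; unmatched t1 rows kept: 4.
Total: 16 matched + 4 padded = 20 rows.

20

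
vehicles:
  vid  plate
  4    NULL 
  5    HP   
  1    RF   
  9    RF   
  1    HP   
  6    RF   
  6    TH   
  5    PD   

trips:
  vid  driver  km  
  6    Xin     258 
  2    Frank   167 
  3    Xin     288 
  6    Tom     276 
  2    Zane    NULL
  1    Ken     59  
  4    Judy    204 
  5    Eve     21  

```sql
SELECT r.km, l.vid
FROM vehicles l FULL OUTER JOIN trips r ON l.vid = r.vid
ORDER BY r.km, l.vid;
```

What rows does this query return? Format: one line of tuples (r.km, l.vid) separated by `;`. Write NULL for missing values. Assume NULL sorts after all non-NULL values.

(21, 5); (21, 5); (59, 1); (59, 1); (167, NULL); (204, 4); (258, 6); (258, 6); (276, 6); (276, 6); (288, NULL); (NULL, 9); (NULL, NULL)

FULL OUTER JOIN keeps every row from both sides; unmatched rows get NULL for the other side's columns.
Matching on l.vid = r.vid.
Matched pairs: 9; unmatched l rows kept: 1; unmatched r rows kept: 3.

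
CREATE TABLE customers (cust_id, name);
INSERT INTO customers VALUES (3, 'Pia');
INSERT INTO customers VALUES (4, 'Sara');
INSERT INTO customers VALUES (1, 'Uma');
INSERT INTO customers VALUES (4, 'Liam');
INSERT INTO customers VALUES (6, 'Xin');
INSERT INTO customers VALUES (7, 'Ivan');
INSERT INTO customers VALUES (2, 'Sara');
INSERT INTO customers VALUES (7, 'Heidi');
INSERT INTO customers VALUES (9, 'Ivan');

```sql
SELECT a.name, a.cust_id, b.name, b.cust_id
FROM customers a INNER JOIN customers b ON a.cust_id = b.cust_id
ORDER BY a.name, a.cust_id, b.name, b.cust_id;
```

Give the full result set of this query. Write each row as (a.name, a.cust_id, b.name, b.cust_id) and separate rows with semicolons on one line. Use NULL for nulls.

INNER JOIN keeps only pairs where the ON condition holds.
Matching on a.cust_id = b.cust_id.
- a[0] cust_id=3 → 1 match(es) in b → 1 row(s).
- a[1] cust_id=4 → 2 match(es) in b → 2 row(s).
- a[2] cust_id=1 → 1 match(es) in b → 1 row(s).
- a[3] cust_id=4 → 2 match(es) in b → 2 row(s).
- a[4] cust_id=6 → 1 match(es) in b → 1 row(s).
- a[5] cust_id=7 → 2 match(es) in b → 2 row(s).
- a[6] cust_id=2 → 1 match(es) in b → 1 row(s).
- a[7] cust_id=7 → 2 match(es) in b → 2 row(s).
- a[8] cust_id=9 → 1 match(es) in b → 1 row(s).

(Heidi, 7, Heidi, 7); (Heidi, 7, Ivan, 7); (Ivan, 7, Heidi, 7); (Ivan, 7, Ivan, 7); (Ivan, 9, Ivan, 9); (Liam, 4, Liam, 4); (Liam, 4, Sara, 4); (Pia, 3, Pia, 3); (Sara, 2, Sara, 2); (Sara, 4, Liam, 4); (Sara, 4, Sara, 4); (Uma, 1, Uma, 1); (Xin, 6, Xin, 6)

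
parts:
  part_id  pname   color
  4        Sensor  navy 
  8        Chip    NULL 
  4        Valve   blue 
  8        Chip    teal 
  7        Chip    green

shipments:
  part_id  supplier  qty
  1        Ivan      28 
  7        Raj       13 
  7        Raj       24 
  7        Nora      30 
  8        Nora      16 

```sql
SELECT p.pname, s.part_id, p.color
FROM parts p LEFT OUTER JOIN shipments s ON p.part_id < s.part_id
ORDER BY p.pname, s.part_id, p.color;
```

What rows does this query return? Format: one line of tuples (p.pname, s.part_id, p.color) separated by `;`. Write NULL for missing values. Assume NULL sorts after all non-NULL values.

(Chip, 8, green); (Chip, NULL, teal); (Chip, NULL, NULL); (Sensor, 7, navy); (Sensor, 7, navy); (Sensor, 7, navy); (Sensor, 8, navy); (Valve, 7, blue); (Valve, 7, blue); (Valve, 7, blue); (Valve, 8, blue)

LEFT JOIN keeps every row from `parts`; unmatched rows get NULL for `shipments`'s columns.
Matching on p.part_id < s.part_id.
- p (part_id=4) pairs with 4 row(s) of s.
- p (part_id=8) has no partner → padded with NULL.
- p (part_id=4) pairs with 4 row(s) of s.
- p (part_id=8) has no partner → padded with NULL.
- p (part_id=7) pairs with 1 row(s) of s.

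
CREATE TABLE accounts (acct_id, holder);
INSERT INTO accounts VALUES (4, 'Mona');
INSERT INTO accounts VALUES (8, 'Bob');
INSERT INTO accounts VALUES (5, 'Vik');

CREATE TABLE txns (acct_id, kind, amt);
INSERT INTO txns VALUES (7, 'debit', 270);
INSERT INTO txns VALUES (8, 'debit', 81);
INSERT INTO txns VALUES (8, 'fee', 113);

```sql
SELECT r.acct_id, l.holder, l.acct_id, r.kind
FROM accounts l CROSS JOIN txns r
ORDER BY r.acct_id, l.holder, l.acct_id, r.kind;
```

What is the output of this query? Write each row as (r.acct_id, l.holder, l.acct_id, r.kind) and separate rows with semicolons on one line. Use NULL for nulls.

CROSS JOIN pairs every row of `accounts` with every row of `txns`: 3 × 3 = 9 rows.

(7, Bob, 8, debit); (7, Mona, 4, debit); (7, Vik, 5, debit); (8, Bob, 8, debit); (8, Bob, 8, fee); (8, Mona, 4, debit); (8, Mona, 4, fee); (8, Vik, 5, debit); (8, Vik, 5, fee)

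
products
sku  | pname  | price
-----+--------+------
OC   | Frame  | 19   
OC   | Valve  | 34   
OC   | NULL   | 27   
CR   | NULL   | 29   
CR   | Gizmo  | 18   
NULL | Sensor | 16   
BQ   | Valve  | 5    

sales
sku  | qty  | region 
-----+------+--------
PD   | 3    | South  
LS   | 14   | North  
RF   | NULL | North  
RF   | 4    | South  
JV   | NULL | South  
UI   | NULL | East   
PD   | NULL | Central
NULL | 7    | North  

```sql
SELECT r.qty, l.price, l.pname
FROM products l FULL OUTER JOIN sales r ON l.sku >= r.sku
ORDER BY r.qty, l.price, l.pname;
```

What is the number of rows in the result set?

FULL OUTER JOIN keeps every row from both sides; unmatched rows get NULL for the other side's columns.
Matching on l.sku >= r.sku. A NULL in a compared column never satisfies the condition.
- l row (sku=OC): matches 2 r row(s) → 2 output row(s).
- l row (sku=OC): matches 2 r row(s) → 2 output row(s).
- l row (sku=OC): matches 2 r row(s) → 2 output row(s).
- l row (sku=CR): no match → kept, r columns NULL.
- l row (sku=CR): no match → kept, r columns NULL.
- l row (sku=NULL): no match → kept, r columns NULL.
- l row (sku=BQ): no match → kept, r columns NULL.
- plus 6 unmatched r row(s), each kept with NULL l columns.
Total: 6 matched + 10 padded = 16 rows.

16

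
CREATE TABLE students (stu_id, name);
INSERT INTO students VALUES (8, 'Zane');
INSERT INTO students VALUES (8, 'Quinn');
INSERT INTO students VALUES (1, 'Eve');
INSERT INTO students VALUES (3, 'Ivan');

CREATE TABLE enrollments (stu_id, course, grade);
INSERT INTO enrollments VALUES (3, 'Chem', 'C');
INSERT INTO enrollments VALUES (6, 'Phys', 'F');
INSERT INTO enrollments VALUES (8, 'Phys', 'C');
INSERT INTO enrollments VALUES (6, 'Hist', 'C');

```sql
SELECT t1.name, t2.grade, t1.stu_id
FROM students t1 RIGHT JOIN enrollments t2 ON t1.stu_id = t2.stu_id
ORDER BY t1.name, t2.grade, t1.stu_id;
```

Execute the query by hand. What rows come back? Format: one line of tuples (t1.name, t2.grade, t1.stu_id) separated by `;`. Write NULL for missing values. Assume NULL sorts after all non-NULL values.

(Ivan, C, 3); (Quinn, C, 8); (Zane, C, 8); (NULL, C, NULL); (NULL, F, NULL)

RIGHT JOIN keeps every row from `enrollments`; unmatched rows get NULL for `students`'s columns.
Matching on t1.stu_id = t2.stu_id.
- t1 row (stu_id=8): matches 1 t2 row(s) → 1 output row(s).
- t1 row (stu_id=8): matches 1 t2 row(s) → 1 output row(s).
- t1 row (stu_id=1): no match.
- t1 row (stu_id=3): matches 1 t2 row(s) → 1 output row(s).
- plus 2 unmatched t2 row(s), each kept with NULL t1 columns.
After projecting and ordering:
t1.name | t2.grade | t1.stu_id
Ivan | C | 3
Quinn | C | 8
Zane | C | 8
NULL | C | NULL
NULL | F | NULL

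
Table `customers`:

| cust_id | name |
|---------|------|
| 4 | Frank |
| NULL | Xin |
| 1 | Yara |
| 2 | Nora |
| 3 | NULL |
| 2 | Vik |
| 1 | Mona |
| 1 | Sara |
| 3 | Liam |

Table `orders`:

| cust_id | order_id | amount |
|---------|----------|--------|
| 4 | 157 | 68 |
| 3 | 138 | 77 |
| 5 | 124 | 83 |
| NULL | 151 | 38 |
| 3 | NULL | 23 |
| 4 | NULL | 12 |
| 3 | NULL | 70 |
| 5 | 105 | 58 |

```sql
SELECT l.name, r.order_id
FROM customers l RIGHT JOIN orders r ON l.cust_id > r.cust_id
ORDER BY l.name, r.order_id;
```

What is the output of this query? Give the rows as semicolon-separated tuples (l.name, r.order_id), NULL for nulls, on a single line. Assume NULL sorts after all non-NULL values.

(Frank, 138); (Frank, NULL); (Frank, NULL); (NULL, 105); (NULL, 124); (NULL, 151); (NULL, 157); (NULL, NULL)

RIGHT JOIN keeps every row from `orders`; unmatched rows get NULL for `customers`'s columns.
Matching on l.cust_id > r.cust_id. A NULL in a compared column never satisfies the condition.
- l (cust_id=4) pairs with 3 row(s) of r.
- l (cust_id=NULL) has no partner in r.
- l (cust_id=1) has no partner in r.
- l (cust_id=2) has no partner in r.
- l (cust_id=3) has no partner in r.
- l (cust_id=2) has no partner in r.
- l (cust_id=1) has no partner in r.
- l (cust_id=1) has no partner in r.
- l (cust_id=3) has no partner in r.
- 5 row(s) from r found no l partner → padded with NULL.
After projecting and ordering:
l.name | r.order_id
Frank | 138
Frank | NULL
Frank | NULL
NULL | 105
NULL | 124
NULL | 151
NULL | 157
NULL | NULL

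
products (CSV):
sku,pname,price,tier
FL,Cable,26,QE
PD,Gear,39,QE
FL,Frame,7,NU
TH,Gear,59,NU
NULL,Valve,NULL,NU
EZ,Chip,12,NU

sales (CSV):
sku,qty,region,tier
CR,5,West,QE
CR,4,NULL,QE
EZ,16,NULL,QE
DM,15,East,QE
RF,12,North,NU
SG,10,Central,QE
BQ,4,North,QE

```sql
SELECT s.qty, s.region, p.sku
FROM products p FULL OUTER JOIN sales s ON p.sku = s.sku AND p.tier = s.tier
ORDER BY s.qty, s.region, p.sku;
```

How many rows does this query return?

FULL OUTER JOIN keeps every row from both sides; unmatched rows get NULL for the other side's columns.
Matching on p.sku = s.sku AND p.tier = s.tier. A NULL in a compared column never satisfies the condition.
- p (sku=FL, tier=QE) has no partner → padded with NULL.
- p (sku=PD, tier=QE) has no partner → padded with NULL.
- p (sku=FL, tier=NU) has no partner → padded with NULL.
- p (sku=TH, tier=NU) has no partner → padded with NULL.
- p (sku=NULL, tier=NU) has no partner → padded with NULL.
- p (sku=EZ, tier=NU) has no partner → padded with NULL.
- 7 s row(s) had no p match → kept, p columns NULL.
Total: 0 matched + 13 padded = 13 rows.

13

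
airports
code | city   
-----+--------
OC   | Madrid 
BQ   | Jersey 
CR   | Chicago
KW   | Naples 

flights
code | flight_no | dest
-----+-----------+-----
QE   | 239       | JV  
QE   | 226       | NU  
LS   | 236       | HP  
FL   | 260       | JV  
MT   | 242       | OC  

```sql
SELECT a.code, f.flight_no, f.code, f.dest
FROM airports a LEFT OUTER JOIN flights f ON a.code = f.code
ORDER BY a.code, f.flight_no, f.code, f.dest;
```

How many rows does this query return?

LEFT JOIN keeps every row from `airports`; unmatched rows get NULL for `flights`'s columns.
Matching on a.code = f.code.
- a[0] code=OC → no match; kept with NULLs on the f side.
- a[1] code=BQ → no match; kept with NULLs on the f side.
- a[2] code=CR → no match; kept with NULLs on the f side.
- a[3] code=KW → no match; kept with NULLs on the f side.
Total: 0 matched + 4 padded = 4 rows.

4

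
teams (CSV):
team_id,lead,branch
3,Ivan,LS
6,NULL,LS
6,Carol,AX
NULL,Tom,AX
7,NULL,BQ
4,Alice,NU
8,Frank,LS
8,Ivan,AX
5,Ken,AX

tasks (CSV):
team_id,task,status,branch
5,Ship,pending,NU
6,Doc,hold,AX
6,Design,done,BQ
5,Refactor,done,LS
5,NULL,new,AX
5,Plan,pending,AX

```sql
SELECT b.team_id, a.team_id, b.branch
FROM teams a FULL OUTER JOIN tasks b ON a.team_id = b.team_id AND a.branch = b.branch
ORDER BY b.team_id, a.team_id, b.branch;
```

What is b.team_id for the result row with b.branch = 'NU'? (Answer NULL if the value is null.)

FULL OUTER JOIN keeps every row from both sides; unmatched rows get NULL for the other side's columns.
Matching on a.team_id = b.team_id AND a.branch = b.branch. A NULL in a compared column never satisfies the condition.
- a (team_id=3, branch=LS) has no partner → padded with NULL.
- a (team_id=6, branch=LS) has no partner → padded with NULL.
- a (team_id=6, branch=AX) pairs with 1 row(s) of b.
- a (team_id=NULL, branch=AX) has no partner → padded with NULL.
- a (team_id=7, branch=BQ) has no partner → padded with NULL.
- a (team_id=4, branch=NU) has no partner → padded with NULL.
- a (team_id=8, branch=LS) has no partner → padded with NULL.
- a (team_id=8, branch=AX) has no partner → padded with NULL.
- a (team_id=5, branch=AX) pairs with 2 row(s) of b.
- 3 b row(s) had no a match → kept, a columns NULL.

5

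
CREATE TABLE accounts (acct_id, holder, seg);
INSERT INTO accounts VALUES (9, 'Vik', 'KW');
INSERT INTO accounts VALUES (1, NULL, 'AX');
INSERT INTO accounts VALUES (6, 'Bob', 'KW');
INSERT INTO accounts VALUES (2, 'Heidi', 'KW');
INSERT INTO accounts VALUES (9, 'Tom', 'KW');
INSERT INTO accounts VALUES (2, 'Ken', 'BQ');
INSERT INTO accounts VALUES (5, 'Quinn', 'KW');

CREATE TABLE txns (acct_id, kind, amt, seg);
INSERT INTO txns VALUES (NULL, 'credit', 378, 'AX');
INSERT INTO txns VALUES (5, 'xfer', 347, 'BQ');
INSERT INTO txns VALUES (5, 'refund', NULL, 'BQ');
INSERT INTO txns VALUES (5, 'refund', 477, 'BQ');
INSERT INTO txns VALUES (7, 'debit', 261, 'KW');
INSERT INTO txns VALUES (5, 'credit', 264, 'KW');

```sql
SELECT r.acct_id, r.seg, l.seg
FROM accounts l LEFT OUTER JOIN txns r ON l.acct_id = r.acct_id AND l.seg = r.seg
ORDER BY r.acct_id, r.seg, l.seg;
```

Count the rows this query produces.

7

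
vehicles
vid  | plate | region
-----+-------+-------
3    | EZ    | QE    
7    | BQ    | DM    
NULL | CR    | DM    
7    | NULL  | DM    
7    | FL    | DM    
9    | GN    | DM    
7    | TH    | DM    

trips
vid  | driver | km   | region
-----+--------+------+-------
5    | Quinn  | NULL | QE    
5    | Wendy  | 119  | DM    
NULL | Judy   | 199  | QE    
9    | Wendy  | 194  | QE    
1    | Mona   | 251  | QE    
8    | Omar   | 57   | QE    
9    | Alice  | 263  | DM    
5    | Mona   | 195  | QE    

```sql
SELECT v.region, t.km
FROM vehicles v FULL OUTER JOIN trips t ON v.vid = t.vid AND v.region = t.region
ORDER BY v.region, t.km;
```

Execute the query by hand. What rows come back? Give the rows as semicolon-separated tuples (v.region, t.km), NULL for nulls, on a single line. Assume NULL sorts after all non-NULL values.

FULL OUTER JOIN keeps every row from both sides; unmatched rows get NULL for the other side's columns.
Matching on v.vid = t.vid AND v.region = t.region. A NULL in a compared column never satisfies the condition.
- v row (vid=3, region=QE): no match → kept, t columns NULL.
- v row (vid=7, region=DM): no match → kept, t columns NULL.
- v row (vid=NULL, region=DM): no match → kept, t columns NULL.
- v row (vid=7, region=DM): no match → kept, t columns NULL.
- v row (vid=7, region=DM): no match → kept, t columns NULL.
- v row (vid=9, region=DM): matches 1 t row(s) → 1 output row(s).
- v row (vid=7, region=DM): no match → kept, t columns NULL.
- 7 row(s) from t found no v partner → padded with NULL.

(DM, 263); (DM, NULL); (DM, NULL); (DM, NULL); (DM, NULL); (DM, NULL); (QE, NULL); (NULL, 57); (NULL, 119); (NULL, 194); (NULL, 195); (NULL, 199); (NULL, 251); (NULL, NULL)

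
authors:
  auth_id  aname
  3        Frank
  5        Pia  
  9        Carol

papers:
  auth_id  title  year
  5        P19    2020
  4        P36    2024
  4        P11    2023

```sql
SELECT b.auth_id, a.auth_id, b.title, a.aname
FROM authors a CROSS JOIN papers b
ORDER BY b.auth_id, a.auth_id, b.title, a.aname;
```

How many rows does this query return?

9

CROSS JOIN pairs every row of `authors` with every row of `papers`: 3 × 3 = 9 rows.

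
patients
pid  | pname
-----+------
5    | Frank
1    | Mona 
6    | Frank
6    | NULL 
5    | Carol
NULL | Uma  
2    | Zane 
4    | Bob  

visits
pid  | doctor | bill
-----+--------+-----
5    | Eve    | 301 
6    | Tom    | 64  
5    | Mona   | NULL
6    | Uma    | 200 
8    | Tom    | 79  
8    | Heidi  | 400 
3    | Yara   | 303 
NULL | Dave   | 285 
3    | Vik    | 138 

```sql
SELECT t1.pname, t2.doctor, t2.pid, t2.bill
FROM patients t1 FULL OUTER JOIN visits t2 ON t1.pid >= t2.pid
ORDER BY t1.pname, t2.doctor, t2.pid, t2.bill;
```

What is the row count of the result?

28

FULL OUTER JOIN keeps every row from both sides; unmatched rows get NULL for the other side's columns.
Matching on t1.pid >= t2.pid. A NULL in a compared column never satisfies the condition.
Matched pairs: 22; unmatched t1 rows kept: 3; unmatched t2 rows kept: 3.
Total: 22 matched + 6 padded = 28 rows.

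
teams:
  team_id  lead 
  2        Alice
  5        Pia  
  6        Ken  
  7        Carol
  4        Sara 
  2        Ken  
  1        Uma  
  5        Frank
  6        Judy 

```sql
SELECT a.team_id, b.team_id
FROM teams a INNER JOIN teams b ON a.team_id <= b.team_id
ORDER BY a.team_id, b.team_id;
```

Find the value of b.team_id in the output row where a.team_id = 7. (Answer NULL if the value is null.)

INNER JOIN keeps only pairs where the ON condition holds.
Matching on a.team_id <= b.team_id.
- a row (team_id=2): matches 8 b row(s) → 8 output row(s).
- a row (team_id=5): matches 5 b row(s) → 5 output row(s).
- a row (team_id=6): matches 3 b row(s) → 3 output row(s).
- a row (team_id=7): matches 1 b row(s) → 1 output row(s).
- a row (team_id=4): matches 6 b row(s) → 6 output row(s).
- a row (team_id=2): matches 8 b row(s) → 8 output row(s).
- a row (team_id=1): matches 9 b row(s) → 9 output row(s).
- a row (team_id=5): matches 5 b row(s) → 5 output row(s).
- a row (team_id=6): matches 3 b row(s) → 3 output row(s).

7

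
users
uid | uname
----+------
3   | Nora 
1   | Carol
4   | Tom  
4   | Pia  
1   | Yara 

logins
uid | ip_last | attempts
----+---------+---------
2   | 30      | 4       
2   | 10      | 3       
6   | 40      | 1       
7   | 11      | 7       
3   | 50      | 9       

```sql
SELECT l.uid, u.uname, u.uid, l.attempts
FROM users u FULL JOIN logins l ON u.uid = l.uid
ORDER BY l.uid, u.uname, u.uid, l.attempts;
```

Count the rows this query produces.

9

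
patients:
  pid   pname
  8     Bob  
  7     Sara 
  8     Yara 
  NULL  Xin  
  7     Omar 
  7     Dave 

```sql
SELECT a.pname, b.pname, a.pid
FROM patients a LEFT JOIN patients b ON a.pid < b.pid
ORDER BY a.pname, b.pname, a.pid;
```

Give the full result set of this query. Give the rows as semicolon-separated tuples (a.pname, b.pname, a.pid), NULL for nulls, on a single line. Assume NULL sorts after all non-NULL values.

(Bob, NULL, 8); (Dave, Bob, 7); (Dave, Yara, 7); (Omar, Bob, 7); (Omar, Yara, 7); (Sara, Bob, 7); (Sara, Yara, 7); (Xin, NULL, NULL); (Yara, NULL, 8)

LEFT JOIN keeps every row from `patients a`; unmatched rows get NULL for `patients b`'s columns.
Matching on a.pid < b.pid. A NULL in a compared column never satisfies the condition.
- a (pid=8) has no partner → padded with NULL.
- a (pid=7) pairs with 2 row(s) of b.
- a (pid=8) has no partner → padded with NULL.
- a (pid=NULL) has no partner → padded with NULL.
- a (pid=7) pairs with 2 row(s) of b.
- a (pid=7) pairs with 2 row(s) of b.
After projecting and ordering:
a.pname | b.pname | a.pid
Bob | NULL | 8
Dave | Bob | 7
Dave | Yara | 7
Omar | Bob | 7
Omar | Yara | 7
Sara | Bob | 7
Sara | Yara | 7
Xin | NULL | NULL
Yara | NULL | 8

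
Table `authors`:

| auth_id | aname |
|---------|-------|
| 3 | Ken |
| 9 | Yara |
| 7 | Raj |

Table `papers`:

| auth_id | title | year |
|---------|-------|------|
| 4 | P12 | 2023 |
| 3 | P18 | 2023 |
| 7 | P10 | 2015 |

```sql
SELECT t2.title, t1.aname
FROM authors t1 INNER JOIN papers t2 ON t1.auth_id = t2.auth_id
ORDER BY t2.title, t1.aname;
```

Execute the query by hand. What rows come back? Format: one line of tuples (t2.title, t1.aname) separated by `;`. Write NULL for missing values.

INNER JOIN keeps only pairs where the ON condition holds.
Matching on t1.auth_id = t2.auth_id.
- t1 row (auth_id=3): matches 1 t2 row(s) → 1 output row(s).
- t1 row (auth_id=9): no match → dropped.
- t1 row (auth_id=7): matches 1 t2 row(s) → 1 output row(s).
After projecting and ordering:
t2.title | t1.aname
P10 | Raj
P18 | Ken

(P10, Raj); (P18, Ken)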